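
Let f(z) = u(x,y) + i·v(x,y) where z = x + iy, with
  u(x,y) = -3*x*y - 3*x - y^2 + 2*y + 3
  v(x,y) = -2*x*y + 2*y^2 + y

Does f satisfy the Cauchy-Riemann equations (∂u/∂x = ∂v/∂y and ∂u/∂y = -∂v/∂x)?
∂u/∂x = -3*y - 3
∂v/∂y = -2*x + 4*y + 1
∂u/∂y = -3*x - 2*y + 2
∂v/∂x = -2*y
∂u/∂x ≠ ∂v/∂y and ∂u/∂y ≠ -∂v/∂x; the Cauchy-Riemann equations are not satisfied, so f is not analytic.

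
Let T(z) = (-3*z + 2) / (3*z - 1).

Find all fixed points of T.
{-sqrt(7)/3 - 1/3, -1/3 + sqrt(7)/3}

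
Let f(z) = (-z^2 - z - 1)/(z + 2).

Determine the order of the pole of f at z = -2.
Factor the denominator:
  z + 2 = (z + 2)

The numerator P(z) = -z^2 - z - 1 has P(-2) = -3 ≠ 0, so no factor of (z + 2) cancels.
Near z = -2 we can therefore write f(z) = g(z)/(z + 2) with g analytic at -2 and g(-2) ≠ 0 (g is just the numerator).

Hence z = -2 is a pole of order 1.

Final answer: 1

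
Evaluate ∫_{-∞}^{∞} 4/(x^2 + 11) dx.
Let f(z) = 4/(z^2 + 11). The denominator has no real zeros and deg Q - deg P = 2 ≥ 2, so the integral of f over the upper semicircle |z| = R tends to 0 as R → ∞. Closing the contour in the upper half-plane,
  ∫_{-∞}^{∞} f(x) dx = 2πi · Σ Res(f, z_k)  over the poles with Im z_k > 0.

Zeros of the denominator: z^2 + 11 = 0 gives z = ±sqrt(11)*I.
Upper half-plane: z = sqrt(11)*I (simple).

Each pole is a simple zero of Q(z) = z^2 + 11, so Res(f, z₀) = P(z₀)/Q'(z₀) with P(z) = 4, Q'(z) = 2*z:
  Res(f, sqrt(11)*I) = (4)/(2*sqrt(11)*I) = -2*sqrt(11)*I/11

∫_{-∞}^{∞} f(x) dx = 2πi · (-2*sqrt(11)*I/11) = 4*sqrt(11)*pi/11

Final answer: 4*sqrt(11)*pi/11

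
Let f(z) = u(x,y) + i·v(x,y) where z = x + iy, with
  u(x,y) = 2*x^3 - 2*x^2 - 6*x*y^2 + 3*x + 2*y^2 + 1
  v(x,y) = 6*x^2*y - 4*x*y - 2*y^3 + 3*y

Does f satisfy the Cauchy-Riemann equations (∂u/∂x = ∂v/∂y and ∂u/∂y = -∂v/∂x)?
∂u/∂x = 6*x^2 - 4*x - 6*y^2 + 3
∂v/∂y = 6*x^2 - 4*x - 6*y^2 + 3
∂u/∂y = -12*x*y + 4*y
∂v/∂x = 12*x*y - 4*y
∂u/∂x = ∂v/∂y and ∂u/∂y = -∂v/∂x hold identically; f is analytic.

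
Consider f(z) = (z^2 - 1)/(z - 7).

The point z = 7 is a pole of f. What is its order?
Factor the denominator:
  z - 7 = (z - 7)

The numerator P(z) = z^2 - 1 has P(7) = 48 ≠ 0, so no factor of (z - 7) cancels.
Near z = 7 we can therefore write f(z) = g(z)/(z - 7) with g analytic at 7 and g(7) ≠ 0 (g is just the numerator).

Hence z = 7 is a pole of order 1.

Final answer: 1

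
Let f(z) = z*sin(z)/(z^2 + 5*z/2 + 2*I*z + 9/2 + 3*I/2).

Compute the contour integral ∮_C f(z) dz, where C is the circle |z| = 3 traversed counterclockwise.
By the residue theorem, ∮_C f(z) dz = 2πi · (sum of the residues of f at the poles inside |z| = 3).

The denominator factors as (z + 3/2 + 3*I)*(z + 1 - I), so the singularities of f are simple poles at z = -3/2 - 3*I, z = -1 + I.
  |-3/2 - 3*I|² = 45/4 > 9 = 3², so this pole is outside the contour.
  |-1 + I|² = 2 < 9 = 3², so this pole is inside the contour.

With P(z) = z*sin(z) and Q(z) = z^2 + 5*z/2 + 2*I*z + 9/2 + 3*I/2, each pole is simple, so Res(f, z₀) = P(z₀)/Q'(z₀) with Q'(z) = 2*z + 5/2 + 2*I.
  Res(f, -1 + I) = P(-1 + I)/Q'(-1 + I) = ((1 - I)*sin(1 - I))/(1/2 + 4*I) = (-14/65 - 18*I/65)*sin(1 - I)

∮_C f(z) dz = 2πi · ((-14/65 - 18*I/65)*sin(1 - I)) = pi*(36/65 - 28*I/65)*sin(1 - I)

Final answer: pi*(36/65 - 28*I/65)*sin(1 - I)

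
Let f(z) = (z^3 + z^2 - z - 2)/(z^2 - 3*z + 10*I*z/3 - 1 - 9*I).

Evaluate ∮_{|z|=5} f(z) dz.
By the residue theorem, ∮_C f(z) dz = 2πi · (sum of the residues of f at the poles inside |z| = 5).

The denominator factors as (z - 3 + I/3)*(z + 3*I), so the singularities of f are simple poles at z = 3 - I/3, z = -3*I.
  |3 - I/3|² = 82/9 < 25 = 5², so this pole is inside the contour.
  |-3*I|² = 9 < 25 = 5², so this pole is inside the contour.

With P(z) = z^3 + z^2 - z - 2 and Q(z) = z^2 - 3*z + 10*I*z/3 - 1 - 9*I, each pole is simple, so Res(f, z₀) = P(z₀)/Q'(z₀) with Q'(z) = 2*z - 3 + 10*I/3.
  Res(f, 3 - I/3) = P(3 - I/3)/Q'(3 - I/3) = (269/9 - 287*I/27)/(3 + 8*I/3) = 4967/1305 - 3013*I/435
  Res(f, -3*I) = P(-3*I)/Q'(-3*I) = (-11 + 30*I)/(-3 - 8*I/3) = -423/145 - 1074*I/145

Sum of residues inside C: 8/9 - 43*I/3
∮_C f(z) dz = 2πi · (8/9 - 43*I/3) = pi*(86/3 + 16*I/9)

Final answer: pi*(86/3 + 16*I/9)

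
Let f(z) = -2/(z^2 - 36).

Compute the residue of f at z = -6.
1/6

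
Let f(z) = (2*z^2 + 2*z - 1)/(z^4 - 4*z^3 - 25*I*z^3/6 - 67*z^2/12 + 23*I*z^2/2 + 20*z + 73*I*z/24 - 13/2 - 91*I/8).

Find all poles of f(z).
The singularities of f are the zeros of the denominator. Factoring,
  z^4 - 4*z^3 - 25*I*z^3/6 - 67*z^2/12 + 23*I*z^2/2 + 20*z + 73*I*z/24 - 13/2 - 91*I/8 = (z - 3 - 3*I/2)*(z + 3/2 - I)*(z - 1 - 2*I/3)*(z - 3/2 - I)
so the candidates are z = 3 + 3*I/2, z = -3/2 + I, z = 1 + 2*I/3, z = 3/2 + I.

Check the numerator P(z) = 2*z^2 + 2*z - 1 at each one:
  P(3 + 3*I/2) = 37/2 + 21*I ≠ 0, so z = 3 + 3*I/2 is a (simple) pole.
  P(-3/2 + I) = -3/2 - 4*I ≠ 0, so z = -3/2 + I is a (simple) pole.
  P(1 + 2*I/3) = 19/9 + 4*I ≠ 0, so z = 1 + 2*I/3 is a (simple) pole.
  P(3/2 + I) = 9/2 + 8*I ≠ 0, so z = 3/2 + I is a (simple) pole.

Poles of f: {-3/2 + I, 1 + 2*I/3, 3/2 + I, 3 + 3*I/2}

Final answer: {-3/2 + I, 1 + 2*I/3, 3/2 + I, 3 + 3*I/2}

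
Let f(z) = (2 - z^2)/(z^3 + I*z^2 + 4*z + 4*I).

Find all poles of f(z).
The singularities of f are the zeros of the denominator. Factoring,
  z^3 + I*z^2 + 4*z + 4*I = (z + 2*I)*(z + I)*(z - 2*I)
so the candidates are z = -2*I, z = -I, z = 2*I.

Check the numerator P(z) = 2 - z^2 at each one:
  P(-2*I) = 6 ≠ 0, so z = -2*I is a (simple) pole.
  P(-I) = 3 ≠ 0, so z = -I is a (simple) pole.
  P(2*I) = 6 ≠ 0, so z = 2*I is a (simple) pole.

Poles of f: {-2*I, -I, 2*I}

Final answer: {-2*I, -I, 2*I}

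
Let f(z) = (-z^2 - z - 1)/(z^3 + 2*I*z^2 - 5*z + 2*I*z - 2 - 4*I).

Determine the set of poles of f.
The singularities of f are the zeros of the denominator. Factoring,
  z^3 + 2*I*z^2 - 5*z + 2*I*z - 2 - 4*I = (z + 2)*(z + I)*(z - 2 + I)
so the candidates are z = -2, z = -I, z = 2 - I.

Check the numerator P(z) = -z^2 - z - 1 at each one:
  P(-2) = -3 ≠ 0, so z = -2 is a (simple) pole.
  P(-I) = I ≠ 0, so z = -I is a (simple) pole.
  P(2 - I) = -6 + 5*I ≠ 0, so z = 2 - I is a (simple) pole.

Poles of f: {-2, -I, 2 - I}

Final answer: {-2, -I, 2 - I}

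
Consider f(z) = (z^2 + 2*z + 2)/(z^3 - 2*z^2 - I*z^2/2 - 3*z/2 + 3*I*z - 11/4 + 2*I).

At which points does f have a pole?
The singularities of f are the zeros of the denominator. Factoring,
  z^3 - 2*z^2 - I*z^2/2 - 3*z/2 + 3*I*z - 11/4 + 2*I = (z + 1/2 - 3*I/2)*(z - 3 + I/2)*(z + 1/2 + I/2)
so the candidates are z = -1/2 + 3*I/2, z = 3 - I/2, z = -1/2 - I/2.

Check the numerator P(z) = z^2 + 2*z + 2 at each one:
  P(-1/2 + 3*I/2) = -1 + 3*I/2 ≠ 0, so z = -1/2 + 3*I/2 is a (simple) pole.
  P(3 - I/2) = 67/4 - 4*I ≠ 0, so z = 3 - I/2 is a (simple) pole.
  P(-1/2 - I/2) = 1 - I/2 ≠ 0, so z = -1/2 - I/2 is a (simple) pole.

Poles of f: {-1/2 - I/2, -1/2 + 3*I/2, 3 - I/2}

Final answer: {-1/2 - I/2, -1/2 + 3*I/2, 3 - I/2}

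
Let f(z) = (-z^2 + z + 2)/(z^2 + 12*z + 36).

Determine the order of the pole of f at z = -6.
Factor the denominator:
  z^2 + 12*z + 36 = (z + 6)^2

The numerator P(z) = -z^2 + z + 2 has P(-6) = -40 ≠ 0, so no factor of (z + 6) cancels.
Near z = -6 we can therefore write f(z) = g(z)/(z + 6)^2 with g analytic at -6 and g(-6) ≠ 0 (g is just the numerator).

Hence z = -6 is a pole of order 2.

Final answer: 2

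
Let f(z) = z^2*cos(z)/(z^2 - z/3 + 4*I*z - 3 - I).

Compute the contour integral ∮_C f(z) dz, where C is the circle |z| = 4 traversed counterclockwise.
By the residue theorem, ∮_C f(z) dz = 2πi · (sum of the residues of f at the poles inside |z| = 4).

The denominator factors as (z - 1/3 + I)*(z + 3*I), so the singularities of f are simple poles at z = 1/3 - I, z = -3*I.
  |1/3 - I|² = 10/9 < 16 = 4², so this pole is inside the contour.
  |-3*I|² = 9 < 16 = 4², so this pole is inside the contour.

With P(z) = z^2*cos(z) and Q(z) = z^2 - z/3 + 4*I*z - 3 - I, each pole is simple, so Res(f, z₀) = P(z₀)/Q'(z₀) with Q'(z) = 2*z - 1/3 + 4*I.
  Res(f, 1/3 - I) = P(1/3 - I)/Q'(1/3 - I) = ((-8/9 - 2*I/3)*cos(1/3 - I))/(1/3 + 2*I) = (-44/111 + 14*I/37)*cos(1/3 - I)
  Res(f, -3*I) = P(-3*I)/Q'(-3*I) = (-9*cosh(3))/(-1/3 - 2*I) = (27/37 - 162*I/37)*cosh(3)

Sum of residues inside C: (27/37 - 162*I/37)*cosh(3) + (-44/111 + 14*I/37)*cos(1/3 - I)
∮_C f(z) dz = 2πi · ((27/37 - 162*I/37)*cosh(3) + (-44/111 + 14*I/37)*cos(1/3 - I)) = pi*(-28/37 - 88*I/111)*cos(1/3 - I) + pi*(324/37 + 54*I/37)*cosh(3)

Final answer: pi*(-28/37 - 88*I/111)*cos(1/3 - I) + pi*(324/37 + 54*I/37)*cosh(3)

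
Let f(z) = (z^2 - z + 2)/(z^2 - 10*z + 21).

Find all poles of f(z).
The singularities of f are the zeros of the denominator. Factoring,
  z^2 - 10*z + 21 = (z - 3)*(z - 7)
so the candidates are z = 3, z = 7.

Check the numerator P(z) = z^2 - z + 2 at each one:
  P(3) = 8 ≠ 0, so z = 3 is a (simple) pole.
  P(7) = 44 ≠ 0, so z = 7 is a (simple) pole.

Poles of f: {3, 7}

Final answer: {3, 7}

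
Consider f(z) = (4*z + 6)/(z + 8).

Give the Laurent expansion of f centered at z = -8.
-26/(z + 8) + 4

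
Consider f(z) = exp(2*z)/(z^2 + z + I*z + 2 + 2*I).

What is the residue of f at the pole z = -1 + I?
Write f(z) = P(z)/Q(z) with P(z) = exp(2*z) and Q(z) = z^2 + z + I*z + 2 + 2*I.
The denominator factors as Q(z) = (z + 2*I)*(z + 1 - I), so z = -1 + I is a simple zero of Q and P is analytic there; z = -1 + I is therefore a simple pole and
  Res(f, z₀) = P(z₀)/Q'(z₀).

Q'(z) = 2*z + 1 + I, so Q'(-1 + I) = -1 + 3*I.
P(-1 + I) = exp(-2 + 2*I).

Res(f, -1 + I) = (exp(-2 + 2*I))/(-1 + 3*I) = (-1/10 - 3*I/10)*exp(-2 + 2*I)

Final answer: (-1/10 - 3*I/10)*exp(-2 + 2*I)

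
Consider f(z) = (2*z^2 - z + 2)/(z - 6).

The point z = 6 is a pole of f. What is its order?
Factor the denominator:
  z - 6 = (z - 6)

The numerator P(z) = 2*z^2 - z + 2 has P(6) = 68 ≠ 0, so no factor of (z - 6) cancels.
Near z = 6 we can therefore write f(z) = g(z)/(z - 6) with g analytic at 6 and g(6) ≠ 0 (g is just the numerator).

Hence z = 6 is a pole of order 1.

Final answer: 1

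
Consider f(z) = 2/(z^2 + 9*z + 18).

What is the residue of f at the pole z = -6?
-2/3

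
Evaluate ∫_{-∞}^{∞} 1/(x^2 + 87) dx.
sqrt(87)*pi/87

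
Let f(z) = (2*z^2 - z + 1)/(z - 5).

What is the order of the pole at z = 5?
Factor the denominator:
  z - 5 = (z - 5)

The numerator P(z) = 2*z^2 - z + 1 has P(5) = 46 ≠ 0, so no factor of (z - 5) cancels.
Near z = 5 we can therefore write f(z) = g(z)/(z - 5) with g analytic at 5 and g(5) ≠ 0 (g is just the numerator).

Hence z = 5 is a pole of order 1.

Final answer: 1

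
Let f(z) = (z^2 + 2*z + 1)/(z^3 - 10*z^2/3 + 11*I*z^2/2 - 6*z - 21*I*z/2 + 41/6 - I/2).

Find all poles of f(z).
The singularities of f are the zeros of the denominator. Factoring,
  z^3 - 10*z^2/3 + 11*I*z^2/2 - 6*z - 21*I*z/2 + 41/6 - I/2 = (z - 2 + 3*I)*(z - 1/3 + I)*(z - 1 + 3*I/2)
so the candidates are z = 2 - 3*I, z = 1/3 - I, z = 1 - 3*I/2.

Check the numerator P(z) = z^2 + 2*z + 1 at each one:
  P(2 - 3*I) = -18*I ≠ 0, so z = 2 - 3*I is a (simple) pole.
  P(1/3 - I) = 7/9 - 8*I/3 ≠ 0, so z = 1/3 - I is a (simple) pole.
  P(1 - 3*I/2) = 7/4 - 6*I ≠ 0, so z = 1 - 3*I/2 is a (simple) pole.

Poles of f: {1/3 - I, 1 - 3*I/2, 2 - 3*I}

Final answer: {1/3 - I, 1 - 3*I/2, 2 - 3*I}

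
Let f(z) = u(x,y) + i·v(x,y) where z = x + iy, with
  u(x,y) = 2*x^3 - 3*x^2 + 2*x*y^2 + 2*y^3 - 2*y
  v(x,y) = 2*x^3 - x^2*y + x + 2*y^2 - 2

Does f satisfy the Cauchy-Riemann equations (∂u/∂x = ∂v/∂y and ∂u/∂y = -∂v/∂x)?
∂u/∂x = 6*x^2 - 6*x + 2*y^2
∂v/∂y = -x^2 + 4*y
∂u/∂y = 4*x*y + 6*y^2 - 2
∂v/∂x = 6*x^2 - 2*x*y + 1
∂u/∂x ≠ ∂v/∂y and ∂u/∂y ≠ -∂v/∂x; the Cauchy-Riemann equations are not satisfied, so f is not analytic.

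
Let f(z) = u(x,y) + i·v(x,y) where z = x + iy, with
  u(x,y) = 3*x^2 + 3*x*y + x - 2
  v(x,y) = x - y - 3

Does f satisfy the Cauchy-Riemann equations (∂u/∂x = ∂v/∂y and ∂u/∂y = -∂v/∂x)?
∂u/∂x = 6*x + 3*y + 1
∂v/∂y = -1
∂u/∂y = 3*x
∂v/∂x = 1
∂u/∂x ≠ ∂v/∂y and ∂u/∂y ≠ -∂v/∂x; the Cauchy-Riemann equations are not satisfied, so f is not analytic.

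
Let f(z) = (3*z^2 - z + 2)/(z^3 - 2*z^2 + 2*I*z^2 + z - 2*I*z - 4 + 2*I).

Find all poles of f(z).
The singularities of f are the zeros of the denominator. Factoring,
  z^3 - 2*z^2 + 2*I*z^2 + z - 2*I*z - 4 + 2*I = (z + 2*I)*(z - 2 + I)*(z - I)
so the candidates are z = -2*I, z = 2 - I, z = I.

Check the numerator P(z) = 3*z^2 - z + 2 at each one:
  P(-2*I) = -10 + 2*I ≠ 0, so z = -2*I is a (simple) pole.
  P(2 - I) = 9 - 11*I ≠ 0, so z = 2 - I is a (simple) pole.
  P(I) = -1 - I ≠ 0, so z = I is a (simple) pole.

Poles of f: {-2*I, I, 2 - I}

Final answer: {-2*I, I, 2 - I}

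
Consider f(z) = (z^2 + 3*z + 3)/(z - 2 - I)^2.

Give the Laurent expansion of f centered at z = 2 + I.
Put w = z - (2 + I), i.e. z = w + 2 + I. The denominator is w^2, so it suffices to rewrite the numerator in powers of w.

P(z) = z^2 + 3*z + 3
P(w + 2 + I) = 12 + 7*I + (7 + 2*I)*w + w^2

Dividing each term by w^2:
  f = (12 + 7*I)/w^2 + (7 + 2*I)/w + 1

Substituting back w = z - 2 - I:
  f(z) = (12 + 7*I)/(z - 2 - I)^2 + (7 + 2*I)/(z - 2 - I) + 1

The series is finite because the numerator is a polynomial; the negative powers form the principal part, and the coefficient of 1/(z - 2 - I) gives Res(f, 2 + I) = 7 + 2*I.

Final answer: (12 + 7*I)/(z - 2 - I)^2 + (7 + 2*I)/(z - 2 - I) + 1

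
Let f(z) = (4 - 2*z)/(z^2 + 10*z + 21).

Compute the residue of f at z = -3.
Write f(z) = P(z)/Q(z) with P(z) = 4 - 2*z and Q(z) = z^2 + 10*z + 21.
The denominator factors as Q(z) = (z + 7)*(z + 3), so z = -3 is a simple zero of Q and P is analytic there; z = -3 is therefore a simple pole and
  Res(f, z₀) = P(z₀)/Q'(z₀).

Q'(z) = 2*z + 10, so Q'(-3) = 4.
P(-3) = 10.

Res(f, -3) = (10)/(4) = 5/2

Final answer: 5/2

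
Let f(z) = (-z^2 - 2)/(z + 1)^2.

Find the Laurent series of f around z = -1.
Put w = z - (-1), i.e. z = w - 1. The denominator is w^2, so it suffices to rewrite the numerator in powers of w.

P(z) = -z^2 - 2
P(w - 1) = -3 + 2*w - w^2

Dividing each term by w^2:
  f = -3/w^2 + 2/w - 1

Substituting back w = z + 1:
  f(z) = -3/(z + 1)^2 + 2/(z + 1) - 1

The series is finite because the numerator is a polynomial; the negative powers form the principal part, and the coefficient of 1/(z + 1) gives Res(f, -1) = 2.

Final answer: -3/(z + 1)^2 + 2/(z + 1) - 1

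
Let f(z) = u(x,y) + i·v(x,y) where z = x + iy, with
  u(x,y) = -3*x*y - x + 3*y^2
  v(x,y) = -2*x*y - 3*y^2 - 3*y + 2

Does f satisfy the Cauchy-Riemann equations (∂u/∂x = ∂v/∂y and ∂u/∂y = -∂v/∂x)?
∂u/∂x = -3*y - 1
∂v/∂y = -2*x - 6*y - 3
∂u/∂y = -3*x + 6*y
∂v/∂x = -2*y
∂u/∂x ≠ ∂v/∂y and ∂u/∂y ≠ -∂v/∂x; the Cauchy-Riemann equations are not satisfied, so f is not analytic.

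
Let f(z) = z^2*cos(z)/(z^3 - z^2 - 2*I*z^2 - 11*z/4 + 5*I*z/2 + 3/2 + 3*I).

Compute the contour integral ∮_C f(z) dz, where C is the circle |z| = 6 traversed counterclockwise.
By the residue theorem, ∮_C f(z) dz = 2πi · (sum of the residues of f at the poles inside |z| = 6).

The denominator factors as (z - 3*I/2)*(z + 1 - I/2)*(z - 2), so the singularities of f are simple poles at z = 3*I/2, z = -1 + I/2, z = 2.
  |3*I/2|² = 9/4 < 36 = 6², so this pole is inside the contour.
  |-1 + I/2|² = 5/4 < 36 = 6², so this pole is inside the contour.
  |2|² = 4 < 36 = 6², so this pole is inside the contour.

With P(z) = z^2*cos(z) and Q(z) = z^3 - z^2 - 2*I*z^2 - 11*z/4 + 5*I*z/2 + 3/2 + 3*I, each pole is simple, so Res(f, z₀) = P(z₀)/Q'(z₀) with Q'(z) = 3*z^2 - 2*z - 4*I*z - 11/4 + 5*I/2.
  Res(f, 3*I/2) = P(3*I/2)/Q'(3*I/2) = (-9*cosh(3/2)/4)/(-7/2 - I/2) = (63/100 - 9*I/100)*cosh(3/2)
  Res(f, -1 + I/2) = P(-1 + I/2)/Q'(-1 + I/2) = ((3/4 - I)*cos(1 - I/2))/(7/2 + 5*I/2) = (1/148 - 43*I/148)*cos(1 - I/2)
  Res(f, 2) = P(2)/Q'(2) = (4*cos(2))/(21/4 - 11*I/2) = (336/925 + 352*I/925)*cos(2)

Sum of residues inside C: (63/100 - 9*I/100)*cosh(3/2) + (1/148 - 43*I/148)*cos(1 - I/2) + (336/925 + 352*I/925)*cos(2)
∮_C f(z) dz = 2πi · ((63/100 - 9*I/100)*cosh(3/2) + (1/148 - 43*I/148)*cos(1 - I/2) + (336/925 + 352*I/925)*cos(2)) = pi*(-704/925 + 672*I/925)*cos(2) + pi*(43/74 + I/74)*cos(1 - I/2) + pi*(9/50 + 63*I/50)*cosh(3/2)

Final answer: pi*(-704/925 + 672*I/925)*cos(2) + pi*(43/74 + I/74)*cos(1 - I/2) + pi*(9/50 + 63*I/50)*cosh(3/2)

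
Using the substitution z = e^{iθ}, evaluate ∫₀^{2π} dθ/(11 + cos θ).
Let J = ∫₀^{2π} dθ/(11 + cos θ).
Put z = e^{iθ}: then cos θ = (z + 1/z)/2, dθ = dz/(iz), and z runs once counterclockwise around |z| = 1:
  J = ∮_{|z|=1} 1/(11 + (z + 1/z)/2) · dz/(iz) = (2/i) ∮_{|z|=1} dz/(z^2 + 22*z + 1).
The roots of z^2 + 22*z + 1 are z = (-11 ± sqrt(11^2 - 1^2)), with sqrt(120) = 2*sqrt(30); their product is 1, so only z₊ = -11 + 2*sqrt(30) lies inside the unit circle (z₋ = -11 - 2*sqrt(30) lies outside).
z₊ is a simple zero of q(z) = z^2 + 22*z + 1, so Res(1/q, z₊) = 1/q'(z₊) with q'(z) = 2*z + 22; and q'(z₊) = (z₊ - z₋) = 4*sqrt(30).
Therefore J = (2/i) · 2πi · 1/(4*sqrt(30)) = 2*pi/(2*sqrt(30)) = sqrt(30)*pi/30

Final answer: sqrt(30)*pi/30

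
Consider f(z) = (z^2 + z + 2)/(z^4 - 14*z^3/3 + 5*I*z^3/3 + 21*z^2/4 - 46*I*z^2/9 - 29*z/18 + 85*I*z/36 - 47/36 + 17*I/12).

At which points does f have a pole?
The singularities of f are the zeros of the denominator. Factoring,
  z^4 - 14*z^3/3 + 5*I*z^3/3 + 21*z^2/4 - 46*I*z^2/9 - 29*z/18 + 85*I*z/36 - 47/36 + 17*I/12 = (z - 1 + 3*I/2)*(z - 1 - I/3)*(z + 1/3)*(z - 3 + I/2)
so the candidates are z = 1 - 3*I/2, z = 1 + I/3, z = -1/3, z = 3 - I/2.

Check the numerator P(z) = z^2 + z + 2 at each one:
  P(1 - 3*I/2) = 7/4 - 9*I/2 ≠ 0, so z = 1 - 3*I/2 is a (simple) pole.
  P(1 + I/3) = 35/9 + I ≠ 0, so z = 1 + I/3 is a (simple) pole.
  P(-1/3) = 16/9 ≠ 0, so z = -1/3 is a (simple) pole.
  P(3 - I/2) = 55/4 - 7*I/2 ≠ 0, so z = 3 - I/2 is a (simple) pole.

Poles of f: {-1/3, 1 - 3*I/2, 1 + I/3, 3 - I/2}

Final answer: {-1/3, 1 - 3*I/2, 1 + I/3, 3 - I/2}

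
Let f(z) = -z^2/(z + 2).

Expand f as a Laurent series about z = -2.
Put w = z - (-2), i.e. z = w - 2. The denominator is w, so it suffices to rewrite the numerator in powers of w.

P(z) = -z^2
P(w - 2) = -4 + 4*w - w^2

Dividing each term by w:
  f = -4/w + 4 - w

Substituting back w = z + 2:
  f(z) = -4/(z + 2) + 4 - (z + 2)

The series is finite because the numerator is a polynomial; the negative powers form the principal part, and the coefficient of 1/(z + 2) gives Res(f, -2) = -4.

Final answer: -4/(z + 2) + 4 - (z + 2)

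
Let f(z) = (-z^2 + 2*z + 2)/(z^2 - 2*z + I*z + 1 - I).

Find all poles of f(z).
The singularities of f are the zeros of the denominator. Factoring,
  z^2 - 2*z + I*z + 1 - I = (z - 1)*(z - 1 + I)
so the candidates are z = 1, z = 1 - I.

Check the numerator P(z) = -z^2 + 2*z + 2 at each one:
  P(1) = 3 ≠ 0, so z = 1 is a (simple) pole.
  P(1 - I) = 4 ≠ 0, so z = 1 - I is a (simple) pole.

Poles of f: {1 - I, 1}

Final answer: {1 - I, 1}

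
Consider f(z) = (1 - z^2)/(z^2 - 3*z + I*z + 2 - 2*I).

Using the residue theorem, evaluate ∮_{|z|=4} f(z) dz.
By the residue theorem, ∮_C f(z) dz = 2πi · (sum of the residues of f at the poles inside |z| = 4).

The denominator factors as (z - 1 + I)*(z - 2), so the singularities of f are simple poles at z = 1 - I, z = 2.
  |1 - I|² = 2 < 16 = 4², so this pole is inside the contour.
  |2|² = 4 < 16 = 4², so this pole is inside the contour.

With P(z) = 1 - z^2 and Q(z) = z^2 - 3*z + I*z + 2 - 2*I, each pole is simple, so Res(f, z₀) = P(z₀)/Q'(z₀) with Q'(z) = 2*z - 3 + I.
  Res(f, 1 - I) = P(1 - I)/Q'(1 - I) = (1 + 2*I)/(-1 - I) = -3/2 - I/2
  Res(f, 2) = P(2)/Q'(2) = (-3)/(1 + I) = -3/2 + 3*I/2

Sum of residues inside C: -3 + I
∮_C f(z) dz = 2πi · (-3 + I) = pi*(-2 - 6*I)

Final answer: pi*(-2 - 6*I)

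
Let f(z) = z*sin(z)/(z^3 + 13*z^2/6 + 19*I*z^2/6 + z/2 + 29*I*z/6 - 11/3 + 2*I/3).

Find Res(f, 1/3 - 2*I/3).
Write f(z) = P(z)/Q(z) with P(z) = z*sin(z) and Q(z) = z^3 + 13*z^2/6 + 19*I*z^2/6 + z/2 + 29*I*z/6 - 11/3 + 2*I/3.
The denominator factors as Q(z) = (z + 3/2 - I/2)*(z - 1/3 + 2*I/3)*(z + 1 + 3*I), so z = 1/3 - 2*I/3 is a simple zero of Q and P is analytic there; z = 1/3 - 2*I/3 is therefore a simple pole and
  Res(f, z₀) = P(z₀)/Q'(z₀).

Q'(z) = 3*z^2 + 13*z/3 + 19*I*z/3 + 1/2 + 29*I/6, so Q'(1/3 - 2*I/3) = 31/6 + 49*I/18.
P(1/3 - 2*I/3) = (1/3 - 2*I/3)*sin(1/3 - 2*I/3).

Res(f, 1/3 - 2*I/3) = ((1/3 - 2*I/3)*sin(1/3 - 2*I/3))/(31/6 + 49*I/18) = (-3/1105 - 141*I/1105)*sin(1/3 - 2*I/3)

Final answer: (-3/1105 - 141*I/1105)*sin(1/3 - 2*I/3)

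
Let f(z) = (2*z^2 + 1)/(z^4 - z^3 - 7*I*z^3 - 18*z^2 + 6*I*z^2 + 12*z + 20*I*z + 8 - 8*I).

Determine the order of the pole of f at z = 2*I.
Factor the denominator:
  z^4 - z^3 - 7*I*z^3 - 18*z^2 + 6*I*z^2 + 12*z + 20*I*z + 8 - 8*I = (z - 2*I)^3*(z - 1 - I)

The numerator P(z) = 2*z^2 + 1 has P(2*I) = -7 ≠ 0, so no factor of (z - 2*I) cancels.
Near z = 2*I we can therefore write f(z) = g(z)/(z - 2*I)^3 with g analytic at 2*I and g(2*I) ≠ 0 (g is the numerator divided by the remaining denominator factors).

Hence z = 2*I is a pole of order 3.

Final answer: 3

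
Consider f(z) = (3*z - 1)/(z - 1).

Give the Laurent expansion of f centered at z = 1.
Put w = z - (1), i.e. z = w + 1. The denominator is w, so it suffices to rewrite the numerator in powers of w.

P(z) = 3*z - 1
P(w + 1) = 2 + 3*w

Dividing each term by w:
  f = 2/w + 3

Substituting back w = z - 1:
  f(z) = 2/(z - 1) + 3

The series is finite because the numerator is a polynomial; the negative powers form the principal part, and the coefficient of 1/(z - 1) gives Res(f, 1) = 2.

Final answer: 2/(z - 1) + 3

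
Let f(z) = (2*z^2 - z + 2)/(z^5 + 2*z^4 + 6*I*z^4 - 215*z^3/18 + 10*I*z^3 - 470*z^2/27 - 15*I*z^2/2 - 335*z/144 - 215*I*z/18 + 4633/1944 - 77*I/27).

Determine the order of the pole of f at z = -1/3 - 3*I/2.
Factor the denominator:
  z^5 + 2*z^4 + 6*I*z^4 - 215*z^3/18 + 10*I*z^3 - 470*z^2/27 - 15*I*z^2/2 - 335*z/144 - 215*I*z/18 + 4633/1944 - 77*I/27 = (z + 1/3 + 3*I/2)^4*(z + 2/3)

The numerator P(z) = 2*z^2 - z + 2 has P(-1/3 - 3*I/2) = -35/18 + 7*I/2 ≠ 0, so no factor of (z + 1/3 + 3*I/2) cancels.
Near z = -1/3 - 3*I/2 we can therefore write f(z) = g(z)/(z + 1/3 + 3*I/2)^4 with g analytic at -1/3 - 3*I/2 and g(-1/3 - 3*I/2) ≠ 0 (g is the numerator divided by the remaining denominator factors).

Hence z = -1/3 - 3*I/2 is a pole of order 4.

Final answer: 4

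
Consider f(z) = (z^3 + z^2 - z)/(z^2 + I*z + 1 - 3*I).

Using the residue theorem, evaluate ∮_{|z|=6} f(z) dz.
By the residue theorem, ∮_C f(z) dz = 2πi · (sum of the residues of f at the poles inside |z| = 6).

The denominator factors as (z - 1 - I)*(z + 1 + 2*I), so the singularities of f are simple poles at z = 1 + I, z = -1 - 2*I.
  |1 + I|² = 2 < 36 = 6², so this pole is inside the contour.
  |-1 - 2*I|² = 5 < 36 = 6², so this pole is inside the contour.

With P(z) = z^3 + z^2 - z and Q(z) = z^2 + I*z + 1 - 3*I, each pole is simple, so Res(f, z₀) = P(z₀)/Q'(z₀) with Q'(z) = 2*z + I.
  Res(f, 1 + I) = P(1 + I)/Q'(1 + I) = (-3 + 3*I)/(2 + 3*I) = 3/13 + 15*I/13
  Res(f, -1 - 2*I) = P(-1 - 2*I)/Q'(-1 - 2*I) = (9 + 8*I)/(-2 - 3*I) = -42/13 + 11*I/13

Sum of residues inside C: -3 + 2*I
∮_C f(z) dz = 2πi · (-3 + 2*I) = pi*(-4 - 6*I)

Final answer: pi*(-4 - 6*I)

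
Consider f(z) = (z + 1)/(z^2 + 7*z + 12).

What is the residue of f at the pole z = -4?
3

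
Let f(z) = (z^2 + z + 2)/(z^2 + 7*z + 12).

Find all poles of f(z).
{-4, -3}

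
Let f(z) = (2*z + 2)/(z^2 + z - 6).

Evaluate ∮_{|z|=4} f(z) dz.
4*I*pi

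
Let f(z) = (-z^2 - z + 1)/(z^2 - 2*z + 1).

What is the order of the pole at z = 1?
Factor the denominator:
  z^2 - 2*z + 1 = (z - 1)^2

The numerator P(z) = -z^2 - z + 1 has P(1) = -1 ≠ 0, so no factor of (z - 1) cancels.
Near z = 1 we can therefore write f(z) = g(z)/(z - 1)^2 with g analytic at 1 and g(1) ≠ 0 (g is just the numerator).

Hence z = 1 is a pole of order 2.

Final answer: 2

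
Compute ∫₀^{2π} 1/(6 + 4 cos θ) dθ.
sqrt(5)*pi/5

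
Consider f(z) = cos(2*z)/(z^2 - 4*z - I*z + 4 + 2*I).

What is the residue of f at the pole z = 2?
Write f(z) = P(z)/Q(z) with P(z) = cos(2*z) and Q(z) = z^2 - 4*z - I*z + 4 + 2*I.
The denominator factors as Q(z) = (z - 2 - I)*(z - 2), so z = 2 is a simple zero of Q and P is analytic there; z = 2 is therefore a simple pole and
  Res(f, z₀) = P(z₀)/Q'(z₀).

Q'(z) = 2*z - 4 - I, so Q'(2) = -I.
P(2) = cos(4).

Res(f, 2) = (cos(4))/(-I) = I*cos(4)

Final answer: I*cos(4)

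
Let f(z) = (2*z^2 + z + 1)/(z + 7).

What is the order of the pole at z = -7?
Factor the denominator:
  z + 7 = (z + 7)

The numerator P(z) = 2*z^2 + z + 1 has P(-7) = 92 ≠ 0, so no factor of (z + 7) cancels.
Near z = -7 we can therefore write f(z) = g(z)/(z + 7) with g analytic at -7 and g(-7) ≠ 0 (g is just the numerator).

Hence z = -7 is a pole of order 1.

Final answer: 1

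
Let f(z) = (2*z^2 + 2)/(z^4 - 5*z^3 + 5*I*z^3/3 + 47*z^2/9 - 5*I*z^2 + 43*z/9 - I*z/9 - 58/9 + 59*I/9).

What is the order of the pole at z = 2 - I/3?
Factor the denominator:
  z^4 - 5*z^3 + 5*I*z^3/3 + 47*z^2/9 - 5*I*z^2 + 43*z/9 - I*z/9 - 58/9 + 59*I/9 = (z - 2 + I/3)^2*(z + 1)*(z - 2 + I)

The numerator P(z) = 2*z^2 + 2 has P(2 - I/3) = 88/9 - 8*I/3 ≠ 0, so no factor of (z - 2 + I/3) cancels.
Near z = 2 - I/3 we can therefore write f(z) = g(z)/(z - 2 + I/3)^2 with g analytic at 2 - I/3 and g(2 - I/3) ≠ 0 (g is the numerator divided by the remaining denominator factors).

Hence z = 2 - I/3 is a pole of order 2.

Final answer: 2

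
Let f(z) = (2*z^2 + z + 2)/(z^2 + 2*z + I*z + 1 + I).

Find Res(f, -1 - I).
-3 + I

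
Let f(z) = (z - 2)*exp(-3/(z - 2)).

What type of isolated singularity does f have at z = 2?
Let u = z - 2. Then
  e^(-3/u) = Σ_{k≥0} (-3)^k/(k!·u^k) = 1 - 3/u + 9/(2*u^2) - 9/(2*u^3) + ...
which has infinitely many negative powers of u, so exp(-3/(z - 2)) has an essential singularity at z = 2.
The extra factor z - 2 is a nonzero polynomial; if the product had at most a pole at z = 2, dividing by that polynomial would leave exp(-3/(z - 2)) with at most a pole too — contradiction. (Equivalently, the product's Laurent series still has infinitely many negative powers.)
So the singularity is essential.

Final answer: essential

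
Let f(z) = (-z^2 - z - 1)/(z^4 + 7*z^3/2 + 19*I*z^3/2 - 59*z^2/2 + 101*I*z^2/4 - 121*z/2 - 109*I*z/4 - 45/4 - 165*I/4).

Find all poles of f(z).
The singularities of f are the zeros of the denominator. Factoring,
  z^4 + 7*z^3/2 + 19*I*z^3/2 - 59*z^2/2 + 101*I*z^2/4 - 121*z/2 - 109*I*z/4 - 45/4 - 165*I/4 = (z + 1 + I/2)*(z + 2 + 3*I)*(z - 1 + 3*I)*(z + 3/2 + 3*I)
so the candidates are z = -1 - I/2, z = -2 - 3*I, z = 1 - 3*I, z = -3/2 - 3*I.

Check the numerator P(z) = -z^2 - z - 1 at each one:
  P(-1 - I/2) = -3/4 - I/2 ≠ 0, so z = -1 - I/2 is a (simple) pole.
  P(-2 - 3*I) = 6 - 9*I ≠ 0, so z = -2 - 3*I is a (simple) pole.
  P(1 - 3*I) = 6 + 9*I ≠ 0, so z = 1 - 3*I is a (simple) pole.
  P(-3/2 - 3*I) = 29/4 - 6*I ≠ 0, so z = -3/2 - 3*I is a (simple) pole.

Poles of f: {-2 - 3*I, -3/2 - 3*I, -1 - I/2, 1 - 3*I}

Final answer: {-2 - 3*I, -3/2 - 3*I, -1 - I/2, 1 - 3*I}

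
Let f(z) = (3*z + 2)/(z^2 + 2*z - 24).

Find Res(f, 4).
7/5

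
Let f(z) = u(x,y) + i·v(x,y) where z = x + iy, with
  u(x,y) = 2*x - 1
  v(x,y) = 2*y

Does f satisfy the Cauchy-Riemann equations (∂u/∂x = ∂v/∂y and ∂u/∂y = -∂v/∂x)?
∂u/∂x = 2
∂v/∂y = 2
∂u/∂y = 0
∂v/∂x = 0
∂u/∂x = ∂v/∂y and ∂u/∂y = -∂v/∂x hold identically; f is analytic.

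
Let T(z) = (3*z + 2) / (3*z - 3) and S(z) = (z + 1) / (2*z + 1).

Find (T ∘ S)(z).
(T ∘ S)(z) = T(S(z)) = ((3)*S(z) + (2))/((3)*S(z) + (-3)). Multiply numerator and denominator by 2*z + 1:
  numerator:   (3)*(z + 1) + (2)*(2*z + 1) = 7*z + 5
  denominator: (3)*(z + 1) + (-3)*(2*z + 1) = -3*z
(T ∘ S)(z) = (7*z + 5)/(-3*z) = (-7*z - 5)/(3*z)

Final answer: (-7*z - 5)/(3*z)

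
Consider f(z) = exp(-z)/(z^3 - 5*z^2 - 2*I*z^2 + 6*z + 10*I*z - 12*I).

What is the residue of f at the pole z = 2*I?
Write f(z) = P(z)/Q(z) with P(z) = exp(-z) and Q(z) = z^3 - 5*z^2 - 2*I*z^2 + 6*z + 10*I*z - 12*I.
The denominator factors as Q(z) = (z - 2*I)*(z - 2)*(z - 3), so z = 2*I is a simple zero of Q and P is analytic there; z = 2*I is therefore a simple pole and
  Res(f, z₀) = P(z₀)/Q'(z₀).

Q'(z) = 3*z^2 - 10*z - 4*I*z + 6 + 10*I, so Q'(2*I) = 2 - 10*I.
P(2*I) = exp(-2*I).

Res(f, 2*I) = (exp(-2*I))/(2 - 10*I) = (1/52 + 5*I/52)*exp(-2*I)

Final answer: (1/52 + 5*I/52)*exp(-2*I)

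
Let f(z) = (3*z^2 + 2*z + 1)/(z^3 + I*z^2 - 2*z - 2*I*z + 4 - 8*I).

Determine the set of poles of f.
The singularities of f are the zeros of the denominator. Factoring,
  z^3 + I*z^2 - 2*z - 2*I*z + 4 - 8*I = (z - 2 - I)*(z + 2*I)*(z + 2)
so the candidates are z = 2 + I, z = -2*I, z = -2.

Check the numerator P(z) = 3*z^2 + 2*z + 1 at each one:
  P(2 + I) = 14 + 14*I ≠ 0, so z = 2 + I is a (simple) pole.
  P(-2*I) = -11 - 4*I ≠ 0, so z = -2*I is a (simple) pole.
  P(-2) = 9 ≠ 0, so z = -2 is a (simple) pole.

Poles of f: {-2, -2*I, 2 + I}

Final answer: {-2, -2*I, 2 + I}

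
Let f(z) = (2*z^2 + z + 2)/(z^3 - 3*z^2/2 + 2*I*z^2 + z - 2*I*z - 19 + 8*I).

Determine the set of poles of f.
The singularities of f are the zeros of the denominator. Factoring,
  z^3 - 3*z^2/2 + 2*I*z^2 + z - 2*I*z - 19 + 8*I = (z + 1 + 3*I)*(z - 3 + I)*(z + 1/2 - 2*I)
so the candidates are z = -1 - 3*I, z = 3 - I, z = -1/2 + 2*I.

Check the numerator P(z) = 2*z^2 + z + 2 at each one:
  P(-1 - 3*I) = -15 + 9*I ≠ 0, so z = -1 - 3*I is a (simple) pole.
  P(3 - I) = 21 - 13*I ≠ 0, so z = 3 - I is a (simple) pole.
  P(-1/2 + 2*I) = -6 - 2*I ≠ 0, so z = -1/2 + 2*I is a (simple) pole.

Poles of f: {-1 - 3*I, -1/2 + 2*I, 3 - I}

Final answer: {-1 - 3*I, -1/2 + 2*I, 3 - I}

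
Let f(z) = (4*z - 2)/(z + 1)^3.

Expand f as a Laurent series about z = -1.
Put w = z - (-1), i.e. z = w - 1. The denominator is w^3, so it suffices to rewrite the numerator in powers of w.

P(z) = 4*z - 2
P(w - 1) = -6 + 4*w

Dividing each term by w^3:
  f = -6/w^3 + 4/w^2

Substituting back w = z + 1:
  f(z) = -6/(z + 1)^3 + 4/(z + 1)^2

The series is finite because the numerator is a polynomial; the negative powers form the principal part.

Final answer: -6/(z + 1)^3 + 4/(z + 1)^2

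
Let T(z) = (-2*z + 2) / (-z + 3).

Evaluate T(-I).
Substitute z = -I:
  numerator:   -2*(-I) + 2 = 2 + 2*I
  denominator: -(-I) + 3 = 3 + I
T(-I) = (2 + 2*I)/(3 + I); multiplying numerator and denominator by the conjugate 3 - I gives (8 + 4*I)/10 = 4/5 + 2*I/5

Final answer: 4/5 + 2*I/5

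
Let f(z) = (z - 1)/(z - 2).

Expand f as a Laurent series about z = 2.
1/(z - 2) + 1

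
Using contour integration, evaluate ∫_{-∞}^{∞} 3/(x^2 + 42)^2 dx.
Let f(z) = 3/(z^2 + 42)^2. The denominator has no real zeros and deg Q - deg P = 4 ≥ 2, so the integral of f over the upper semicircle |z| = R tends to 0 as R → ∞. Closing the contour in the upper half-plane,
  ∫_{-∞}^{∞} f(x) dx = 2πi · Σ Res(f, z_k)  over the poles with Im z_k > 0.

Zeros of the denominator: z^2 + 42 = 0 gives z = ±sqrt(42)*I.
Upper half-plane: z = sqrt(42)*I (a pole of order 2).

Write f(z) = g(z)/(z - sqrt(42)*I)^2 with g(z) = 3/(z + sqrt(42)*I)^2. For a double pole, Res(f, z₀) = g'(z₀):
  g'(z) = -6/(z + sqrt(42)*I)^3
  Res(f, sqrt(42)*I) = g'(sqrt(42)*I) = -sqrt(42)*I/2352

∫_{-∞}^{∞} f(x) dx = 2πi · (-sqrt(42)*I/2352) = sqrt(42)*pi/1176

Final answer: sqrt(42)*pi/1176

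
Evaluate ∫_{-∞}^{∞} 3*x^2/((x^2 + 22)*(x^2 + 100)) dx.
Let f(z) = 3*z^2/((z^2 + 22)*(z^2 + 100)). The denominator has no real zeros and deg Q - deg P = 2 ≥ 2, so the integral of f over the upper semicircle |z| = R tends to 0 as R → ∞. Closing the contour in the upper half-plane,
  ∫_{-∞}^{∞} f(x) dx = 2πi · Σ Res(f, z_k)  over the poles with Im z_k > 0.

Zeros of the denominator: z^2 + 100 = 0 gives z = ±10*I; z^2 + 22 = 0 gives z = ±sqrt(22)*I.
Upper half-plane: z = 10*I, z = sqrt(22)*I (simple).

Each pole is a simple zero of Q(z) = z^4 + 122*z^2 + 2200, so Res(f, z₀) = P(z₀)/Q'(z₀) with P(z) = 3*z^2, Q'(z) = 4*z^3 + 244*z:
  Res(f, 10*I) = (-300)/(-1560*I) = -5*I/26
  Res(f, sqrt(22)*I) = (-66)/(156*sqrt(22)*I) = sqrt(22)*I/52

Sum of residues: I*(-10 + sqrt(22))/52
∫_{-∞}^{∞} f(x) dx = 2πi · (I*(-10 + sqrt(22))/52) = pi*(10 - sqrt(22))/26

Final answer: pi*(10 - sqrt(22))/26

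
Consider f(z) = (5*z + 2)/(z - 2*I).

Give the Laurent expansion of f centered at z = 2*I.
Put w = z - (2*I), i.e. z = w + 2*I. The denominator is w, so it suffices to rewrite the numerator in powers of w.

P(z) = 5*z + 2
P(w + 2*I) = 2 + 10*I + 5*w

Dividing each term by w:
  f = (2 + 10*I)/w + 5

Substituting back w = z - 2*I:
  f(z) = (2 + 10*I)/(z - 2*I) + 5

The series is finite because the numerator is a polynomial; the negative powers form the principal part, and the coefficient of 1/(z - 2*I) gives Res(f, 2*I) = 2 + 10*I.

Final answer: (2 + 10*I)/(z - 2*I) + 5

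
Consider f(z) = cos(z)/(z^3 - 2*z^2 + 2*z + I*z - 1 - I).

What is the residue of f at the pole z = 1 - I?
(-2/5 + I/5)*cos(1 - I)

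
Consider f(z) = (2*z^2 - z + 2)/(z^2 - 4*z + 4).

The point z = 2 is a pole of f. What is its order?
Factor the denominator:
  z^2 - 4*z + 4 = (z - 2)^2

The numerator P(z) = 2*z^2 - z + 2 has P(2) = 8 ≠ 0, so no factor of (z - 2) cancels.
Near z = 2 we can therefore write f(z) = g(z)/(z - 2)^2 with g analytic at 2 and g(2) ≠ 0 (g is just the numerator).

Hence z = 2 is a pole of order 2.

Final answer: 2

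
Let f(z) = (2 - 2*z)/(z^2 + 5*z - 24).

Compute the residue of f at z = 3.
Write f(z) = P(z)/Q(z) with P(z) = 2 - 2*z and Q(z) = z^2 + 5*z - 24.
The denominator factors as Q(z) = (z + 8)*(z - 3), so z = 3 is a simple zero of Q and P is analytic there; z = 3 is therefore a simple pole and
  Res(f, z₀) = P(z₀)/Q'(z₀).

Q'(z) = 2*z + 5, so Q'(3) = 11.
P(3) = -4.

Res(f, 3) = (-4)/(11) = -4/11

Final answer: -4/11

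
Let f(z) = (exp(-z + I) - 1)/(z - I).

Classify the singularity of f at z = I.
removable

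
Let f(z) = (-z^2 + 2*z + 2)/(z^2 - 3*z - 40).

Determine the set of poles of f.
The singularities of f are the zeros of the denominator. Factoring,
  z^2 - 3*z - 40 = (z + 5)*(z - 8)
so the candidates are z = -5, z = 8.

Check the numerator P(z) = -z^2 + 2*z + 2 at each one:
  P(-5) = -33 ≠ 0, so z = -5 is a (simple) pole.
  P(8) = -46 ≠ 0, so z = 8 is a (simple) pole.

Poles of f: {-5, 8}

Final answer: {-5, 8}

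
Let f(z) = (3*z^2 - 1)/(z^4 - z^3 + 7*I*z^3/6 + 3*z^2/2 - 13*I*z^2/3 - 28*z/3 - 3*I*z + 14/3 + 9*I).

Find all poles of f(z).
The singularities of f are the zeros of the denominator. Factoring,
  z^4 - z^3 + 7*I*z^3/6 + 3*z^2/2 - 13*I*z^2/3 - 28*z/3 - 3*I*z + 14/3 + 9*I = (z - 1 - I/2)*(z + 1 + 3*I)*(z + 1 - I)*(z - 2 - I/3)
so the candidates are z = 1 + I/2, z = -1 - 3*I, z = -1 + I, z = 2 + I/3.

Check the numerator P(z) = 3*z^2 - 1 at each one:
  P(1 + I/2) = 5/4 + 3*I ≠ 0, so z = 1 + I/2 is a (simple) pole.
  P(-1 - 3*I) = -25 + 18*I ≠ 0, so z = -1 - 3*I is a (simple) pole.
  P(-1 + I) = -1 - 6*I ≠ 0, so z = -1 + I is a (simple) pole.
  P(2 + I/3) = 32/3 + 4*I ≠ 0, so z = 2 + I/3 is a (simple) pole.

Poles of f: {-1 - 3*I, -1 + I, 1 + I/2, 2 + I/3}

Final answer: {-1 - 3*I, -1 + I, 1 + I/2, 2 + I/3}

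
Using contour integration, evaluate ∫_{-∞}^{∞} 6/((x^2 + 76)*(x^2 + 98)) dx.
3*pi*(-19*sqrt(2) + 7*sqrt(19))/2926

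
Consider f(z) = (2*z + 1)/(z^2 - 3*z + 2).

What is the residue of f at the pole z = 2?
Write f(z) = P(z)/Q(z) with P(z) = 2*z + 1 and Q(z) = z^2 - 3*z + 2.
The denominator factors as Q(z) = (z - 1)*(z - 2), so z = 2 is a simple zero of Q and P is analytic there; z = 2 is therefore a simple pole and
  Res(f, z₀) = P(z₀)/Q'(z₀).

Q'(z) = 2*z - 3, so Q'(2) = 1.
P(2) = 5.

Res(f, 2) = (5)/(1) = 5

Final answer: 5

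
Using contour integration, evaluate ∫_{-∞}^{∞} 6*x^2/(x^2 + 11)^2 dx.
3*sqrt(11)*pi/11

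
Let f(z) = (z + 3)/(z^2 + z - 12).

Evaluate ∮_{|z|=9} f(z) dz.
By the residue theorem, ∮_C f(z) dz = 2πi · (sum of the residues of f at the poles inside |z| = 9).

The denominator factors as (z - 3)*(z + 4), so the singularities of f are simple poles at z = 3, z = -4.
  |3|² = 9 < 81 = 9², so this pole is inside the contour.
  |-4|² = 16 < 81 = 9², so this pole is inside the contour.

With P(z) = z + 3 and Q(z) = z^2 + z - 12, each pole is simple, so Res(f, z₀) = P(z₀)/Q'(z₀) with Q'(z) = 2*z + 1.
  Res(f, 3) = P(3)/Q'(3) = (6)/(7) = 6/7
  Res(f, -4) = P(-4)/Q'(-4) = (-1)/(-7) = 1/7

Sum of residues inside C: 1
∮_C f(z) dz = 2πi · (1) = 2*I*pi

Final answer: 2*I*pi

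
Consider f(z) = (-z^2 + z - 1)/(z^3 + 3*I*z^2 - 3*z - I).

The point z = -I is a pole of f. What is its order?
Factor the denominator:
  z^3 + 3*I*z^2 - 3*z - I = (z + I)^3

The numerator P(z) = -z^2 + z - 1 has P(-I) = -I ≠ 0, so no factor of (z + I) cancels.
Near z = -I we can therefore write f(z) = g(z)/(z + I)^3 with g analytic at -I and g(-I) ≠ 0 (g is just the numerator).

Hence z = -I is a pole of order 3.

Final answer: 3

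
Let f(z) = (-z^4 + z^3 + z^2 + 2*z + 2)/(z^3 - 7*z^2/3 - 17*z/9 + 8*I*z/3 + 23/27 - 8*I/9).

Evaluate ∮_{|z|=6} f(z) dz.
By the residue theorem, ∮_C f(z) dz = 2πi · (sum of the residues of f at the poles inside |z| = 6).

The denominator factors as (z + 1 - 2*I/3)*(z - 3 + 2*I/3)*(z - 1/3), so the singularities of f are simple poles at z = -1 + 2*I/3, z = 3 - 2*I/3, z = 1/3.
  |-1 + 2*I/3|² = 13/9 < 36 = 6², so this pole is inside the contour.
  |3 - 2*I/3|² = 85/9 < 36 = 6², so this pole is inside the contour.
  |1/3|² = 1/9 < 36 = 6², so this pole is inside the contour.

With P(z) = -z^4 + z^3 + z^2 + 2*z + 2 and Q(z) = z^3 - 7*z^2/3 - 17*z/9 + 8*I*z/3 + 23/27 - 8*I/9, each pole is simple, so Res(f, z₀) = P(z₀)/Q'(z₀) with Q'(z) = 3*z^2 - 14*z/3 - 17/9 + 8*I/3.
  Res(f, -1 + 2*I/3) = P(-1 + 2*I/3)/Q'(-1 + 2*I/3) = (191/81 + 86*I/27)/(40/9 - 40*I/9) = -67/720 + 449*I/720
  Res(f, 3 - 2*I/3) = P(3 - 2*I/3)/Q'(3 - 2*I/3) = (-1429/81 + 1226*I/27)/(88/9 - 56*I/9) = -8293/2448 + 6091*I/2448
  Res(f, 1/3) = P(1/3)/Q'(1/3) = (227/81)/(-28/9 + 8*I/3) = -1589/3060 - 227*I/510

Sum of residues inside C: -4 + 8*I/3
∮_C f(z) dz = 2πi · (-4 + 8*I/3) = pi*(-16/3 - 8*I)

Final answer: pi*(-16/3 - 8*I)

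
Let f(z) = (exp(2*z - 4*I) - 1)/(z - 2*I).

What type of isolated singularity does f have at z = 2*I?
Let u = z - 2*I. The exponent is 2*z - 4*I = 2u, so
  f = (e^(2u) - 1)/u = ((2u) + (2u)^2/2 + (2u)^3/6 + ...)/u = 2 + (2)*u + (4/3)*u^2 + ...
The Laurent expansion about u = 0 has no negative powers; equivalently lim_{z→2*I} f(z) = 2 exists and is finite.
So the singularity is removable.

Final answer: removable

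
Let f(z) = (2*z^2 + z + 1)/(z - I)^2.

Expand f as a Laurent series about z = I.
(-1 + I)/(z - I)^2 + (1 + 4*I)/(z - I) + 2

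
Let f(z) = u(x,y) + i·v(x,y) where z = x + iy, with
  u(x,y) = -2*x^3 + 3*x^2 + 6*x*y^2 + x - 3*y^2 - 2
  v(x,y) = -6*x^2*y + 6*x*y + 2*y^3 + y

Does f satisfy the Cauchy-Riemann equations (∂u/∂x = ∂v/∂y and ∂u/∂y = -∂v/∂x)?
∂u/∂x = -6*x^2 + 6*x + 6*y^2 + 1
∂v/∂y = -6*x^2 + 6*x + 6*y^2 + 1
∂u/∂y = 12*x*y - 6*y
∂v/∂x = -12*x*y + 6*y
∂u/∂x = ∂v/∂y and ∂u/∂y = -∂v/∂x hold identically; f is analytic.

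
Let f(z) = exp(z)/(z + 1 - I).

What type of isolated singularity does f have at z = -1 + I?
pole of order 1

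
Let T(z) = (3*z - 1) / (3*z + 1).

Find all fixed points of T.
T(z) = z means 3*z - 1 = z*(3*z + 1), i.e.
  3*z^2 - 2*z + 1 = 0.
Discriminant: (-2)^2 - 4*(3)*(1) = -8, so the roots are complex conjugates.
  z = (2 ± I*sqrt(8))/(2*(3))
Fixed points: {1/3 - sqrt(2)*I/3, 1/3 + sqrt(2)*I/3}

Final answer: {1/3 - sqrt(2)*I/3, 1/3 + sqrt(2)*I/3}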